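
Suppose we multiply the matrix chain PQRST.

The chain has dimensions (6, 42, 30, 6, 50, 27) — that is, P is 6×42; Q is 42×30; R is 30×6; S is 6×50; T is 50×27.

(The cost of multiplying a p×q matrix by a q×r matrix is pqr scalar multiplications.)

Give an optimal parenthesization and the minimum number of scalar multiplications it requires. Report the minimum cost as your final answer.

17712

Adjacent pairs: PQ = 6·42·30 = 7560; QR = 42·30·6 = 7560; RS = 30·6·50 = 9000; ST = 6·50·27 = 8100.
Length 3: P..R: k=1: 0+7560+6·42·6=9072; k=2: 7560+0+6·30·6=8640 → min 8640 | Q..S: k=2: 0+9000+42·30·50=72000; k=3: 7560+0+42·6·50=20160 → min 20160 | R..T: k=3: 0+8100+30·6·27=12960; k=4: 9000+0+30·50·27=49500 → min 12960.
Length 4: P..S: k=1: 0+20160+6·42·50=32760; k=2: 7560+9000+6·30·50=25560; k=3: 8640+0+6·6·50=10440 → min 10440 | Q..T: k=2: 0+12960+42·30·27=46980; k=3: 7560+8100+42·6·27=22464; k=4: 20160+0+42·50·27=76860 → min 22464.
Length 5: P..T: k=1: 0+22464+6·42·27=29268; k=2: 7560+12960+6·30·27=25380; k=3: 8640+8100+6·6·27=17712; k=4: 10440+0+6·50·27=18540 → min 17712.
Optimal parenthesization: (((PQ)R)(ST)) with cost 17712.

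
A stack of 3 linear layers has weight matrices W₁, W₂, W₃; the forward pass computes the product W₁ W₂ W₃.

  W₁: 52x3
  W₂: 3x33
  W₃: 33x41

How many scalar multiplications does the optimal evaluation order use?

Order (W₁ (W₂ W₃)): (W₂ W₃): 3×33 by 33×41 → 3×41, cost 3·33·41 = 4059; (W₁ (W₂ W₃)): 52×3 by 3×41 → 52×41, cost 52·3·41 = 6396; cumulative 10455. Total 10455.
Order ((W₁ W₂) W₃): (W₁ W₂): 52×3 by 3×33 → 52×33, cost 52·3·33 = 5148; ((W₁ W₂) W₃): 52×33 by 33×41 → 52×41, cost 52·33·41 = 70356; cumulative 75504. Total 75504.
Minimum: 10455.

10455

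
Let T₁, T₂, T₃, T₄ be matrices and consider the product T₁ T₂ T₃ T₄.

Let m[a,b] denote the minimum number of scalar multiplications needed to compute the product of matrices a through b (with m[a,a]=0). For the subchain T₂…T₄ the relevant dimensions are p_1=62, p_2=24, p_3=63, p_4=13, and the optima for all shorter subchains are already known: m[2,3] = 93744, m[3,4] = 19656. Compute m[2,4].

m[2,4] = min over k∈[2,3] of m[2,k]+m[k+1,4]+p_{1}·p_k·p_{4}.
k=2: 0 + 19656 + 62·24·13 = 39000; k=3: 93744 + 0 + 62·63·13 = 144522.
Minimum: 39000 at k=2.

39000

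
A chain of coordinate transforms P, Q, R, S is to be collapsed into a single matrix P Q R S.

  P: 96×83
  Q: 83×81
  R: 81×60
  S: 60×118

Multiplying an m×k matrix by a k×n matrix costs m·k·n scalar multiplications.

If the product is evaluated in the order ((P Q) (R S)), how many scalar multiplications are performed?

(P Q): 96×83 by 83×81 → 96×81, cost 96·83·81 = 645408
(R S): 81×60 by 60×118 → 81×118, cost 81·60·118 = 573480
((P Q) (R S)): 96×81 by 81×118 → 96×118, cost 96·81·118 = 917568; cumulative 2136456
Total: 2136456 scalar multiplications.

2136456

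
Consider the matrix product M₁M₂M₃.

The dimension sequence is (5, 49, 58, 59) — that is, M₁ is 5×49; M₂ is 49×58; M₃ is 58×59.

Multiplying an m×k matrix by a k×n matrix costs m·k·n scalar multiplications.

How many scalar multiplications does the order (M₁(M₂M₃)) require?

182133

(M₂M₃): 49×58 by 58×59 → 49×59, cost 49·58·59 = 167678
(M₁(M₂M₃)): 5×49 by 49×59 → 5×59, cost 5·49·59 = 14455; cumulative 182133
Total: 182133 scalar multiplications.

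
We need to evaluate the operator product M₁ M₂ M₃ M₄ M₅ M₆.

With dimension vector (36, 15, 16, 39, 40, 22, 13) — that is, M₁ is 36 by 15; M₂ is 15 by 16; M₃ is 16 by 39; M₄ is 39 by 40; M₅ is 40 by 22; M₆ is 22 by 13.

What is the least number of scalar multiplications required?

Adjacent pairs: M₁M₂ = 36·15·16 = 8640; M₂M₃ = 15·16·39 = 9360; M₃M₄ = 16·39·40 = 24960; M₄M₅ = 39·40·22 = 34320; M₅M₆ = 40·22·13 = 11440.
Length 3: M₁..M₃: k=1: 0+9360+36·15·39=30420; k=2: 8640+0+36·16·39=31104 → min 30420 | M₂..M₄: k=2: 0+24960+15·16·40=34560; k=3: 9360+0+15·39·40=32760 → min 32760 | M₃..M₅: k=3: 0+34320+16·39·22=48048; k=4: 24960+0+16·40·22=39040 → min 39040 | M₄..M₆: k=4: 0+11440+39·40·13=31720; k=5: 34320+0+39·22·13=45474 → min 31720.
Length 4: M₁..M₄: k=1: 0+32760+36·15·40=54360; k=2: 8640+24960+36·16·40=56640; k=3: 30420+0+36·39·40=86580 → min 54360 | M₂..M₅: k=2: 0+39040+15·16·22=44320; k=3: 9360+34320+15·39·22=56550; k=4: 32760+0+15·40·22=45960 → min 44320 | M₃..M₆: k=3: 0+31720+16·39·13=39832; k=4: 24960+11440+16·40·13=44720; k=5: 39040+0+16·22·13=43616 → min 39832.
Length 5: M₁..M₅: k=1: 0+44320+36·15·22=56200; k=2: 8640+39040+36·16·22=60352; k=3: 30420+34320+36·39·22=95628; k=4: 54360+0+36·40·22=86040 → min 56200 | M₂..M₆: k=2: 0+39832+15·16·13=42952; k=3: 9360+31720+15·39·13=48685; k=4: 32760+11440+15·40·13=52000; k=5: 44320+0+15·22·13=48610 → min 42952.
Length 6: M₁..M₆: k=1: 0+42952+36·15·13=49972; k=2: 8640+39832+36·16·13=55960; k=3: 30420+31720+36·39·13=80392; k=4: 54360+11440+36·40·13=84520; k=5: 56200+0+36·22·13=66496 → min 49972.
Optimal order: (M₁ (M₂ (M₃ (M₄ (M₅ M₆))))) with cost 49972.

49972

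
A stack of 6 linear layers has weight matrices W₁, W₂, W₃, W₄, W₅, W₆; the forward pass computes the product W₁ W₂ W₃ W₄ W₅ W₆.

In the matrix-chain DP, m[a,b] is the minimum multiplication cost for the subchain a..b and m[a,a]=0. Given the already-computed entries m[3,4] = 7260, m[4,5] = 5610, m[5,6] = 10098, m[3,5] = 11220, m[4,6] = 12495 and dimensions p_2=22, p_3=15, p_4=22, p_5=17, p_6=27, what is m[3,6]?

m[3,6] = min over k∈[3,5] of m[3,k]+m[k+1,6]+p_{2}·p_k·p_{6}.
k=3: 0 + 12495 + 22·15·27 = 21405; k=4: 7260 + 10098 + 22·22·27 = 30426; k=5: 11220 + 0 + 22·17·27 = 21318.
Minimum: 21318 at k=5.

21318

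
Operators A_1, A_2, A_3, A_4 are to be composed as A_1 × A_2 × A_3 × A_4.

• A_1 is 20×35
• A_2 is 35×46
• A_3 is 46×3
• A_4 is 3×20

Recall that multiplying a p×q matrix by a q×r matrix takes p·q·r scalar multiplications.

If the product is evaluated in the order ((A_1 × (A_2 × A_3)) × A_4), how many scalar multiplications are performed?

(A_2 × A_3): 35×46 by 46×3 → 35×3, cost 35·46·3 = 4830
(A_1 × (A_2 × A_3)): 20×35 by 35×3 → 20×3, cost 20·35·3 = 2100; cumulative 6930
((A_1 × (A_2 × A_3)) × A_4): 20×3 by 3×20 → 20×20, cost 20·3·20 = 1200; cumulative 8130
Total: 8130 scalar multiplications.

8130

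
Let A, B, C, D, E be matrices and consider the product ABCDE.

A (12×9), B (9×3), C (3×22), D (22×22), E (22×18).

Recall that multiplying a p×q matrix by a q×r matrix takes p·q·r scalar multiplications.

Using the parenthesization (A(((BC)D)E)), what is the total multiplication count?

10458

(BC): 9×3 by 3×22 → 9×22, cost 9·3·22 = 594
((BC)D): 9×22 by 22×22 → 9×22, cost 9·22·22 = 4356; cumulative 4950
(((BC)D)E): 9×22 by 22×18 → 9×18, cost 9·22·18 = 3564; cumulative 8514
(A(((BC)D)E)): 12×9 by 9×18 → 12×18, cost 12·9·18 = 1944; cumulative 10458
Total: 10458 scalar multiplications.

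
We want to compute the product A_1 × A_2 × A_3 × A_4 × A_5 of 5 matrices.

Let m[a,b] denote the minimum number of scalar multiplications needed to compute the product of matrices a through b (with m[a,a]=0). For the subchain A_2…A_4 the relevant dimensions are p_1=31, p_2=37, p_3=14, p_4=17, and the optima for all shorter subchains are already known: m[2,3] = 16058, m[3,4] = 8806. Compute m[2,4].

m[2,4] = min over k∈[2,3] of m[2,k]+m[k+1,4]+p_{1}·p_k·p_{4}.
k=2: 0 + 8806 + 31·37·17 = 28305; k=3: 16058 + 0 + 31·14·17 = 23436.
Minimum: 23436 at k=3.

23436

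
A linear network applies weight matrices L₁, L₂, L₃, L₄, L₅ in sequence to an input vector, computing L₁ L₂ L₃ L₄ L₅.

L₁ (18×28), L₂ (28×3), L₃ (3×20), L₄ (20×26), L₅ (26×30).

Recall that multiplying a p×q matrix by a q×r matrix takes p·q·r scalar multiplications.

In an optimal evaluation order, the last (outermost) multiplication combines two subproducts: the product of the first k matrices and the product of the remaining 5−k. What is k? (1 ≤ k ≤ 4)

Adjacent pairs: L₁L₂ = 18·28·3 = 1512; L₂L₃ = 28·3·20 = 1680; L₃L₄ = 3·20·26 = 1560; L₄L₅ = 20·26·30 = 15600.
Length 3: L₁..L₃: k=1: 0+1680+18·28·20=11760; k=2: 1512+0+18·3·20=2592 → min 2592 | L₂..L₄: k=2: 0+1560+28·3·26=3744; k=3: 1680+0+28·20·26=16240 → min 3744 | L₃..L₅: k=3: 0+15600+3·20·30=17400; k=4: 1560+0+3·26·30=3900 → min 3900.
Length 4: L₁..L₄: k=1: 0+3744+18·28·26=16848; k=2: 1512+1560+18·3·26=4476; k=3: 2592+0+18·20·26=11952 → min 4476 | L₂..L₅: k=2: 0+3900+28·3·30=6420; k=3: 1680+15600+28·20·30=34080; k=4: 3744+0+28·26·30=25584 → min 6420.
Top-level splits: k=1: (L₁..L₁)·(L₂..L₅) → 0+6420+18·28·30 = 21540; k=2: (L₁..L₂)·(L₃..L₅) → 1512+3900+18·3·30 = 7032; k=3: (L₁..L₃)·(L₄..L₅) → 2592+15600+18·20·30 = 28992; k=4: (L₁..L₄)·(L₅..L₅) → 4476+0+18·26·30 = 18516.
Best split is after L₂, i.e. k = 2.

2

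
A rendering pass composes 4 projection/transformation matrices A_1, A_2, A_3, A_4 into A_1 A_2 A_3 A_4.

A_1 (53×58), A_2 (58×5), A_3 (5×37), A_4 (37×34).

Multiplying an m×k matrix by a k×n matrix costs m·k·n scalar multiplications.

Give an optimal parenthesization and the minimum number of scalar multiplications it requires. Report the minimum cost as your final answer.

Adjacent pairs: A_1A_2 = 53·58·5 = 15370; A_2A_3 = 58·5·37 = 10730; A_3A_4 = 5·37·34 = 6290.
Length 3: A_1..A_3: k=1: 0+10730+53·58·37=124468; k=2: 15370+0+53·5·37=25175 → min 25175 | A_2..A_4: k=2: 0+6290+58·5·34=16150; k=3: 10730+0+58·37·34=83694 → min 16150.
Length 4: A_1..A_4: k=1: 0+16150+53·58·34=120666; k=2: 15370+6290+53·5·34=30670; k=3: 25175+0+53·37·34=91849 → min 30670.
Optimal parenthesization: ((A_1 A_2) (A_3 A_4)) with cost 30670.

30670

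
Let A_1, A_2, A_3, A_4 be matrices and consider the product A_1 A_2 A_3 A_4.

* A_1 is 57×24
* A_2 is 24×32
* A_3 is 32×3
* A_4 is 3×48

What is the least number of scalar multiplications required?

Adjacent pairs: A_1A_2 = 57·24·32 = 43776; A_2A_3 = 24·32·3 = 2304; A_3A_4 = 32·3·48 = 4608.
Length 3: A_1..A_3: k=1: 0+2304+57·24·3=6408; k=2: 43776+0+57·32·3=49248 → min 6408 | A_2..A_4: k=2: 0+4608+24·32·48=41472; k=3: 2304+0+24·3·48=5760 → min 5760.
Length 4: A_1..A_4: k=1: 0+5760+57·24·48=71424; k=2: 43776+4608+57·32·48=135936; k=3: 6408+0+57·3·48=14616 → min 14616.
Optimal order: ((A_1 (A_2 A_3)) A_4) with cost 14616.

14616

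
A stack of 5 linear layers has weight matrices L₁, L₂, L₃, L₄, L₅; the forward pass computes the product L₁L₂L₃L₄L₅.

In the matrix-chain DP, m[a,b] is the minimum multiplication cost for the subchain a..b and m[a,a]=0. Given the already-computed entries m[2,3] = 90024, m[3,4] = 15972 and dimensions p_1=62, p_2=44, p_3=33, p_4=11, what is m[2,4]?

m[2,4] = min over k∈[2,3] of m[2,k]+m[k+1,4]+p_{1}·p_k·p_{4}.
k=2: 0 + 15972 + 62·44·11 = 45980; k=3: 90024 + 0 + 62·33·11 = 112530.
Minimum: 45980 at k=2.

45980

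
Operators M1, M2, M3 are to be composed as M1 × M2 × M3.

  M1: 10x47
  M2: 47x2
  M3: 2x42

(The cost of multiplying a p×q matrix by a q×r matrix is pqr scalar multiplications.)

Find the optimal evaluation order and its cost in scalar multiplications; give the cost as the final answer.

(M1 × (M2 × M3)): cost 23688.
((M1 × M2) × M3): cost 1780.
Optimal: ((M1 × M2) × M3) with cost 1780.

1780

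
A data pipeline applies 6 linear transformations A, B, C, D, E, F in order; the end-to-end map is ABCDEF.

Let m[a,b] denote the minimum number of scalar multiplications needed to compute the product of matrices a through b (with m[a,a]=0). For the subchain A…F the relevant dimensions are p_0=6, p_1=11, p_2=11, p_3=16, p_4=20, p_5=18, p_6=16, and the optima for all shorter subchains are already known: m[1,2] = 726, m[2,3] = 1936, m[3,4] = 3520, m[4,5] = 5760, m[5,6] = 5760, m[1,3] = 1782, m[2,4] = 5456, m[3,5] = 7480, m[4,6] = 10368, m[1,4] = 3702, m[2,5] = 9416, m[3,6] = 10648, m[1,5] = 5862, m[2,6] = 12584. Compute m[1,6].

m[1,6] = min over k∈[1,5] of m[1,k]+m[k+1,6]+p_{0}·p_k·p_{6}.
k=1: 0 + 12584 + 6·11·16 = 13640; k=2: 726 + 10648 + 6·11·16 = 12430; k=3: 1782 + 10368 + 6·16·16 = 13686; k=4: 3702 + 5760 + 6·20·16 = 11382; k=5: 5862 + 0 + 6·18·16 = 7590.
Minimum: 7590 at k=5.

7590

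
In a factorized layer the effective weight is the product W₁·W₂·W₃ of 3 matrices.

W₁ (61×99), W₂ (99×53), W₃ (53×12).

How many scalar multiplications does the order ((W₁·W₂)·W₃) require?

(W₁·W₂): 61×99 by 99×53 → 61×53, cost 61·99·53 = 320067
((W₁·W₂)·W₃): 61×53 by 53×12 → 61×12, cost 61·53·12 = 38796; cumulative 358863
Total: 358863 scalar multiplications.

358863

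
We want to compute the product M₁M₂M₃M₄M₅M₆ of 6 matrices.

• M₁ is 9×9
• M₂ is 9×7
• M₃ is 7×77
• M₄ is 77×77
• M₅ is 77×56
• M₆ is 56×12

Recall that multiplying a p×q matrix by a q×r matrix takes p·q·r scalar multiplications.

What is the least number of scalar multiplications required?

77714

Adjacent pairs: M₁M₂ = 9·9·7 = 567; M₂M₃ = 9·7·77 = 4851; M₃M₄ = 7·77·77 = 41503; M₄M₅ = 77·77·56 = 332024; M₅M₆ = 77·56·12 = 51744.
Length 3: M₁..M₃: k=1: 0+4851+9·9·77=11088; k=2: 567+0+9·7·77=5418 → min 5418 | M₂..M₄: k=2: 0+41503+9·7·77=46354; k=3: 4851+0+9·77·77=58212 → min 46354 | M₃..M₅: k=3: 0+332024+7·77·56=362208; k=4: 41503+0+7·77·56=71687 → min 71687 | M₄..M₆: k=4: 0+51744+77·77·12=122892; k=5: 332024+0+77·56·12=383768 → min 122892.
Length 4: M₁..M₄: k=1: 0+46354+9·9·77=52591; k=2: 567+41503+9·7·77=46921; k=3: 5418+0+9·77·77=58779 → min 46921 | M₂..M₅: k=2: 0+71687+9·7·56=75215; k=3: 4851+332024+9·77·56=375683; k=4: 46354+0+9·77·56=85162 → min 75215 | M₃..M₆: k=3: 0+122892+7·77·12=129360; k=4: 41503+51744+7·77·12=99715; k=5: 71687+0+7·56·12=76391 → min 76391.
Length 5: M₁..M₅: k=1: 0+75215+9·9·56=79751; k=2: 567+71687+9·7·56=75782; k=3: 5418+332024+9·77·56=376250; k=4: 46921+0+9·77·56=85729 → min 75782 | M₂..M₆: k=2: 0+76391+9·7·12=77147; k=3: 4851+122892+9·77·12=136059; k=4: 46354+51744+9·77·12=106414; k=5: 75215+0+9·56·12=81263 → min 77147.
Length 6: M₁..M₆: k=1: 0+77147+9·9·12=78119; k=2: 567+76391+9·7·12=77714; k=3: 5418+122892+9·77·12=136626; k=4: 46921+51744+9·77·12=106981; k=5: 75782+0+9·56·12=81830 → min 77714.
Optimal order: ((M₁M₂)(((M₃M₄)M₅)M₆)) with cost 77714.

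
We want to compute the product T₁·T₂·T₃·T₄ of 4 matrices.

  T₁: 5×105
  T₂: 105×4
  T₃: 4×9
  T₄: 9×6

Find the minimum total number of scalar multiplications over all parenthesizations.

2436

Adjacent pairs: T₁T₂ = 5·105·4 = 2100; T₂T₃ = 105·4·9 = 3780; T₃T₄ = 4·9·6 = 216.
Length 3: T₁..T₃: k=1: 0+3780+5·105·9=8505; k=2: 2100+0+5·4·9=2280 → min 2280 | T₂..T₄: k=2: 0+216+105·4·6=2736; k=3: 3780+0+105·9·6=9450 → min 2736.
Length 4: T₁..T₄: k=1: 0+2736+5·105·6=5886; k=2: 2100+216+5·4·6=2436; k=3: 2280+0+5·9·6=2550 → min 2436.
Optimal order: ((T₁·T₂)·(T₃·T₄)) with cost 2436.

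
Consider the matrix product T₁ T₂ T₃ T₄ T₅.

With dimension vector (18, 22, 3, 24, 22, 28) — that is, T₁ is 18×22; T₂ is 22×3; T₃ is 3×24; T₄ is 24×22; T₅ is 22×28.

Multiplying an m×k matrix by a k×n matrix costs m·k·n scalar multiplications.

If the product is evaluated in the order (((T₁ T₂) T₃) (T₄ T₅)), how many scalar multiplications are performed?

29364

(T₁ T₂): 18×22 by 22×3 → 18×3, cost 18·22·3 = 1188
((T₁ T₂) T₃): 18×3 by 3×24 → 18×24, cost 18·3·24 = 1296; cumulative 2484
(T₄ T₅): 24×22 by 22×28 → 24×28, cost 24·22·28 = 14784
(((T₁ T₂) T₃) (T₄ T₅)): 18×24 by 24×28 → 18×28, cost 18·24·28 = 12096; cumulative 29364
Total: 29364 scalar multiplications.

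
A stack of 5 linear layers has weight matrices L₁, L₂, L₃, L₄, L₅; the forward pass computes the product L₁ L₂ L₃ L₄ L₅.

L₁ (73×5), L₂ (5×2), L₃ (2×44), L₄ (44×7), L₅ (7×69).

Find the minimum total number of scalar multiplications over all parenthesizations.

12386

Adjacent pairs: L₁L₂ = 73·5·2 = 730; L₂L₃ = 5·2·44 = 440; L₃L₄ = 2·44·7 = 616; L₄L₅ = 44·7·69 = 21252.
Length 3: L₁..L₃: k=1: 0+440+73·5·44=16500; k=2: 730+0+73·2·44=7154 → min 7154 | L₂..L₄: k=2: 0+616+5·2·7=686; k=3: 440+0+5·44·7=1980 → min 686 | L₃..L₅: k=3: 0+21252+2·44·69=27324; k=4: 616+0+2·7·69=1582 → min 1582.
Length 4: L₁..L₄: k=1: 0+686+73·5·7=3241; k=2: 730+616+73·2·7=2368; k=3: 7154+0+73·44·7=29638 → min 2368 | L₂..L₅: k=2: 0+1582+5·2·69=2272; k=3: 440+21252+5·44·69=36872; k=4: 686+0+5·7·69=3101 → min 2272.
Length 5: L₁..L₅: k=1: 0+2272+73·5·69=27457; k=2: 730+1582+73·2·69=12386; k=3: 7154+21252+73·44·69=250034; k=4: 2368+0+73·7·69=37627 → min 12386.
Optimal order: ((L₁ L₂) ((L₃ L₄) L₅)) with cost 12386.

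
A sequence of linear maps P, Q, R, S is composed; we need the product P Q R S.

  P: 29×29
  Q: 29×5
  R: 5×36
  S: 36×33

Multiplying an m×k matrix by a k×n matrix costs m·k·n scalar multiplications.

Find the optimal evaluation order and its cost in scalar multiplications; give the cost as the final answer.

14930

Adjacent pairs: PQ = 29·29·5 = 4205; QR = 29·5·36 = 5220; RS = 5·36·33 = 5940.
Length 3: P..R: k=1: 0+5220+29·29·36=35496; k=2: 4205+0+29·5·36=9425 → min 9425 | Q..S: k=2: 0+5940+29·5·33=10725; k=3: 5220+0+29·36·33=39672 → min 10725.
Length 4: P..S: k=1: 0+10725+29·29·33=38478; k=2: 4205+5940+29·5·33=14930; k=3: 9425+0+29·36·33=43877 → min 14930.
Optimal parenthesization: ((P Q) (R S)) with cost 14930.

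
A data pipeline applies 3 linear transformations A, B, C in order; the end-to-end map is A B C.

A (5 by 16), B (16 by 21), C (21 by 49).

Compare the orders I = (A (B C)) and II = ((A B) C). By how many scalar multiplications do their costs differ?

Order I = (A (B C)): (B C): 16×21 by 21×49 → 16×49, cost 16·21·49 = 16464; (A (B C)): 5×16 by 16×49 → 5×49, cost 5·16·49 = 3920; cumulative 20384. Total 20384.
Order II = ((A B) C): (A B): 5×16 by 16×21 → 5×21, cost 5·16·21 = 1680; ((A B) C): 5×21 by 21×49 → 5×49, cost 5·21·49 = 5145; cumulative 6825. Total 6825.
Difference: |20384 − 6825| = 13559.

13559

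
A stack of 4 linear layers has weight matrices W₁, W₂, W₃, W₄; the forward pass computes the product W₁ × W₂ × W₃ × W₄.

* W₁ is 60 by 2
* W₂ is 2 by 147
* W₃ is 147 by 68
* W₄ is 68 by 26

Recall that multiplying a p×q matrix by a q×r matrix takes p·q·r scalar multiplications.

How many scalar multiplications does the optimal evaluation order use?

Adjacent pairs: W₁W₂ = 60·2·147 = 17640; W₂W₃ = 2·147·68 = 19992; W₃W₄ = 147·68·26 = 259896.
Length 3: W₁..W₃: k=1: 0+19992+60·2·68=28152; k=2: 17640+0+60·147·68=617400 → min 28152 | W₂..W₄: k=2: 0+259896+2·147·26=267540; k=3: 19992+0+2·68·26=23528 → min 23528.
Length 4: W₁..W₄: k=1: 0+23528+60·2·26=26648; k=2: 17640+259896+60·147·26=506856; k=3: 28152+0+60·68·26=134232 → min 26648.
Optimal order: (W₁ × ((W₂ × W₃) × W₄)) with cost 26648.

26648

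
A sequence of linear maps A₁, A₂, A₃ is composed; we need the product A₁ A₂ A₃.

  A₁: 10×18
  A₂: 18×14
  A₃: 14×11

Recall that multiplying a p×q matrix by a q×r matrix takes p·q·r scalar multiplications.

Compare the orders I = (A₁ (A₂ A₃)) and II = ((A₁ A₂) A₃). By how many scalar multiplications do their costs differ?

Order I = (A₁ (A₂ A₃)): (A₂ A₃): 18×14 by 14×11 → 18×11, cost 18·14·11 = 2772; (A₁ (A₂ A₃)): 10×18 by 18×11 → 10×11, cost 10·18·11 = 1980; cumulative 4752. Total 4752.
Order II = ((A₁ A₂) A₃): (A₁ A₂): 10×18 by 18×14 → 10×14, cost 10·18·14 = 2520; ((A₁ A₂) A₃): 10×14 by 14×11 → 10×11, cost 10·14·11 = 1540; cumulative 4060. Total 4060.
Difference: |4752 − 4060| = 692.

692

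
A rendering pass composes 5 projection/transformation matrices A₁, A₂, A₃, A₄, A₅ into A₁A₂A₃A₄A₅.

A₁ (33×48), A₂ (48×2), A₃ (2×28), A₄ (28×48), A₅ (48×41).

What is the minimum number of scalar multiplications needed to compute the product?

12498

Adjacent pairs: A₁A₂ = 33·48·2 = 3168; A₂A₃ = 48·2·28 = 2688; A₃A₄ = 2·28·48 = 2688; A₄A₅ = 28·48·41 = 55104.
Length 3: A₁..A₃: k=1: 0+2688+33·48·28=47040; k=2: 3168+0+33·2·28=5016 → min 5016 | A₂..A₄: k=2: 0+2688+48·2·48=7296; k=3: 2688+0+48·28·48=67200 → min 7296 | A₃..A₅: k=3: 0+55104+2·28·41=57400; k=4: 2688+0+2·48·41=6624 → min 6624.
Length 4: A₁..A₄: k=1: 0+7296+33·48·48=83328; k=2: 3168+2688+33·2·48=9024; k=3: 5016+0+33·28·48=49368 → min 9024 | A₂..A₅: k=2: 0+6624+48·2·41=10560; k=3: 2688+55104+48·28·41=112896; k=4: 7296+0+48·48·41=101760 → min 10560.
Length 5: A₁..A₅: k=1: 0+10560+33·48·41=75504; k=2: 3168+6624+33·2·41=12498; k=3: 5016+55104+33·28·41=98004; k=4: 9024+0+33·48·41=73968 → min 12498.
Optimal order: ((A₁A₂)((A₃A₄)A₅)) with cost 12498.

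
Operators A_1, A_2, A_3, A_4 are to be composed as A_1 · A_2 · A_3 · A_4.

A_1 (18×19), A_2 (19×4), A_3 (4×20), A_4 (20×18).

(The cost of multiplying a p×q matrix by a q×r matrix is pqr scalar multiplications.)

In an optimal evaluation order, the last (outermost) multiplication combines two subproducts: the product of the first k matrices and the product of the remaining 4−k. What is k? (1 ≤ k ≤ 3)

Adjacent pairs: A_1A_2 = 18·19·4 = 1368; A_2A_3 = 19·4·20 = 1520; A_3A_4 = 4·20·18 = 1440.
Length 3: A_1..A_3: k=1: 0+1520+18·19·20=8360; k=2: 1368+0+18·4·20=2808 → min 2808 | A_2..A_4: k=2: 0+1440+19·4·18=2808; k=3: 1520+0+19·20·18=8360 → min 2808.
Top-level splits: k=1: (A_1..A_1)·(A_2..A_4) → 0+2808+18·19·18 = 8964; k=2: (A_1..A_2)·(A_3..A_4) → 1368+1440+18·4·18 = 4104; k=3: (A_1..A_3)·(A_4..A_4) → 2808+0+18·20·18 = 9288.
Best split is after A_2, i.e. k = 2.

2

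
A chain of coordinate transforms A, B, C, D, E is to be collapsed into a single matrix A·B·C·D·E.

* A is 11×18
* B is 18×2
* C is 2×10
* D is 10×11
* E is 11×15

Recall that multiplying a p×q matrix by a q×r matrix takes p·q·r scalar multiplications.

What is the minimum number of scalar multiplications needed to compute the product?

1276

Adjacent pairs: AB = 11·18·2 = 396; BC = 18·2·10 = 360; CD = 2·10·11 = 220; DE = 10·11·15 = 1650.
Length 3: A..C: k=1: 0+360+11·18·10=2340; k=2: 396+0+11·2·10=616 → min 616 | B..D: k=2: 0+220+18·2·11=616; k=3: 360+0+18·10·11=2340 → min 616 | C..E: k=3: 0+1650+2·10·15=1950; k=4: 220+0+2·11·15=550 → min 550.
Length 4: A..D: k=1: 0+616+11·18·11=2794; k=2: 396+220+11·2·11=858; k=3: 616+0+11·10·11=1826 → min 858 | B..E: k=2: 0+550+18·2·15=1090; k=3: 360+1650+18·10·15=4710; k=4: 616+0+18·11·15=3586 → min 1090.
Length 5: A..E: k=1: 0+1090+11·18·15=4060; k=2: 396+550+11·2·15=1276; k=3: 616+1650+11·10·15=3916; k=4: 858+0+11·11·15=2673 → min 1276.
Optimal order: ((A·B)·((C·D)·E)) with cost 1276.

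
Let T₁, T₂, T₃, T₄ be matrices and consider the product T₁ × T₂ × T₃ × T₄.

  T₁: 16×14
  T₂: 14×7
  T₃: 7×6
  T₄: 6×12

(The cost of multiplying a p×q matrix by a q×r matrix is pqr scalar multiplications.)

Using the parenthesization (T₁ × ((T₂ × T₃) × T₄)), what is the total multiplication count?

4284

(T₂ × T₃): 14×7 by 7×6 → 14×6, cost 14·7·6 = 588
((T₂ × T₃) × T₄): 14×6 by 6×12 → 14×12, cost 14·6·12 = 1008; cumulative 1596
(T₁ × ((T₂ × T₃) × T₄)): 16×14 by 14×12 → 16×12, cost 16·14·12 = 2688; cumulative 4284
Total: 4284 scalar multiplications.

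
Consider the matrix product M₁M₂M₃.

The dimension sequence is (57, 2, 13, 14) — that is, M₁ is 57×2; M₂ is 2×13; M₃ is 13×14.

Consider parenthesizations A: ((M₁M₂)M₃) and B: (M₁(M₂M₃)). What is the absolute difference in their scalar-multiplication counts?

Order A = ((M₁M₂)M₃): (M₁M₂): 57×2 by 2×13 → 57×13, cost 57·2·13 = 1482; ((M₁M₂)M₃): 57×13 by 13×14 → 57×14, cost 57·13·14 = 10374; cumulative 11856. Total 11856.
Order B = (M₁(M₂M₃)): (M₂M₃): 2×13 by 13×14 → 2×14, cost 2·13·14 = 364; (M₁(M₂M₃)): 57×2 by 2×14 → 57×14, cost 57·2·14 = 1596; cumulative 1960. Total 1960.
Difference: |11856 − 1960| = 9896.

9896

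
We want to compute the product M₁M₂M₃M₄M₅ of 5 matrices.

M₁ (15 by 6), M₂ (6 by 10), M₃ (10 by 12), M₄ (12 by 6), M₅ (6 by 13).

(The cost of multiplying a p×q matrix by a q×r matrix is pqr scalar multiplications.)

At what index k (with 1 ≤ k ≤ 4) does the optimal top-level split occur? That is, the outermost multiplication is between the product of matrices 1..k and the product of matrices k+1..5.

1

Adjacent pairs: M₁M₂ = 15·6·10 = 900; M₂M₃ = 6·10·12 = 720; M₃M₄ = 10·12·6 = 720; M₄M₅ = 12·6·13 = 936.
Length 3: M₁..M₃: k=1: 0+720+15·6·12=1800; k=2: 900+0+15·10·12=2700 → min 1800 | M₂..M₄: k=2: 0+720+6·10·6=1080; k=3: 720+0+6·12·6=1152 → min 1080 | M₃..M₅: k=3: 0+936+10·12·13=2496; k=4: 720+0+10·6·13=1500 → min 1500.
Length 4: M₁..M₄: k=1: 0+1080+15·6·6=1620; k=2: 900+720+15·10·6=2520; k=3: 1800+0+15·12·6=2880 → min 1620 | M₂..M₅: k=2: 0+1500+6·10·13=2280; k=3: 720+936+6·12·13=2592; k=4: 1080+0+6·6·13=1548 → min 1548.
Top-level splits: k=1: (M₁..M₁)·(M₂..M₅) → 0+1548+15·6·13 = 2718; k=2: (M₁..M₂)·(M₃..M₅) → 900+1500+15·10·13 = 4350; k=3: (M₁..M₃)·(M₄..M₅) → 1800+936+15·12·13 = 5076; k=4: (M₁..M₄)·(M₅..M₅) → 1620+0+15·6·13 = 2790.
Best split is after M₁, i.e. k = 1.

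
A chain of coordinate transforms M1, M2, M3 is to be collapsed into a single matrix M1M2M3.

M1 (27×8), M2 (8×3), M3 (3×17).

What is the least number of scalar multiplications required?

2025

Order (M1(M2M3)): (M2M3): 8×3 by 3×17 → 8×17, cost 8·3·17 = 408; (M1(M2M3)): 27×8 by 8×17 → 27×17, cost 27·8·17 = 3672; cumulative 4080. Total 4080.
Order ((M1M2)M3): (M1M2): 27×8 by 8×3 → 27×3, cost 27·8·3 = 648; ((M1M2)M3): 27×3 by 3×17 → 27×17, cost 27·3·17 = 1377; cumulative 2025. Total 2025.
Minimum: 2025.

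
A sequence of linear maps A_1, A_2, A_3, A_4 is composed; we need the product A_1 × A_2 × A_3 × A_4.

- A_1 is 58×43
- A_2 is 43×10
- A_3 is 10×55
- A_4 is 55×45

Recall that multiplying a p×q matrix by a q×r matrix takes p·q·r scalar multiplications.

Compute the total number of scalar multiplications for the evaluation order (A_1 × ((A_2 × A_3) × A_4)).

242305

(A_2 × A_3): 43×10 by 10×55 → 43×55, cost 43·10·55 = 23650
((A_2 × A_3) × A_4): 43×55 by 55×45 → 43×45, cost 43·55·45 = 106425; cumulative 130075
(A_1 × ((A_2 × A_3) × A_4)): 58×43 by 43×45 → 58×45, cost 58·43·45 = 112230; cumulative 242305
Total: 242305 scalar multiplications.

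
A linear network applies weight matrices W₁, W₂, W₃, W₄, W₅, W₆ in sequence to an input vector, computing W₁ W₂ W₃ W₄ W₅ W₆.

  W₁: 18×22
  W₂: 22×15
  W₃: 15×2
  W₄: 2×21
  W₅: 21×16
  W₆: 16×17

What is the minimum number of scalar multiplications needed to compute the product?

3280

Adjacent pairs: W₁W₂ = 18·22·15 = 5940; W₂W₃ = 22·15·2 = 660; W₃W₄ = 15·2·21 = 630; W₄W₅ = 2·21·16 = 672; W₅W₆ = 21·16·17 = 5712.
Length 3: W₁..W₃: k=1: 0+660+18·22·2=1452; k=2: 5940+0+18·15·2=6480 → min 1452 | W₂..W₄: k=2: 0+630+22·15·21=7560; k=3: 660+0+22·2·21=1584 → min 1584 | W₃..W₅: k=3: 0+672+15·2·16=1152; k=4: 630+0+15·21·16=5670 → min 1152 | W₄..W₆: k=4: 0+5712+2·21·17=6426; k=5: 672+0+2·16·17=1216 → min 1216.
Length 4: W₁..W₄: k=1: 0+1584+18·22·21=9900; k=2: 5940+630+18·15·21=12240; k=3: 1452+0+18·2·21=2208 → min 2208 | W₂..W₅: k=2: 0+1152+22·15·16=6432; k=3: 660+672+22·2·16=2036; k=4: 1584+0+22·21·16=8976 → min 2036 | W₃..W₆: k=3: 0+1216+15·2·17=1726; k=4: 630+5712+15·21·17=11697; k=5: 1152+0+15·16·17=5232 → min 1726.
Length 5: W₁..W₅: k=1: 0+2036+18·22·16=8372; k=2: 5940+1152+18·15·16=11412; k=3: 1452+672+18·2·16=2700; k=4: 2208+0+18·21·16=8256 → min 2700 | W₂..W₆: k=2: 0+1726+22·15·17=7336; k=3: 660+1216+22·2·17=2624; k=4: 1584+5712+22·21·17=15150; k=5: 2036+0+22·16·17=8020 → min 2624.
Length 6: W₁..W₆: k=1: 0+2624+18·22·17=9356; k=2: 5940+1726+18·15·17=12256; k=3: 1452+1216+18·2·17=3280; k=4: 2208+5712+18·21·17=14346; k=5: 2700+0+18·16·17=7596 → min 3280.
Optimal order: ((W₁ (W₂ W₃)) ((W₄ W₅) W₆)) with cost 3280.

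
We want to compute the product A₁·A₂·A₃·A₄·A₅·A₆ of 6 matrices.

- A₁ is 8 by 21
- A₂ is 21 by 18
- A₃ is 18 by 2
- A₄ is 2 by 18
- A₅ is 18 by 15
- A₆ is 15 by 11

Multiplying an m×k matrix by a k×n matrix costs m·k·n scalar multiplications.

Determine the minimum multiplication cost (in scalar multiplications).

Adjacent pairs: A₁A₂ = 8·21·18 = 3024; A₂A₃ = 21·18·2 = 756; A₃A₄ = 18·2·18 = 648; A₄A₅ = 2·18·15 = 540; A₅A₆ = 18·15·11 = 2970.
Length 3: A₁..A₃: k=1: 0+756+8·21·2=1092; k=2: 3024+0+8·18·2=3312 → min 1092 | A₂..A₄: k=2: 0+648+21·18·18=7452; k=3: 756+0+21·2·18=1512 → min 1512 | A₃..A₅: k=3: 0+540+18·2·15=1080; k=4: 648+0+18·18·15=5508 → min 1080 | A₄..A₆: k=4: 0+2970+2·18·11=3366; k=5: 540+0+2·15·11=870 → min 870.
Length 4: A₁..A₄: k=1: 0+1512+8·21·18=4536; k=2: 3024+648+8·18·18=6264; k=3: 1092+0+8·2·18=1380 → min 1380 | A₂..A₅: k=2: 0+1080+21·18·15=6750; k=3: 756+540+21·2·15=1926; k=4: 1512+0+21·18·15=7182 → min 1926 | A₃..A₆: k=3: 0+870+18·2·11=1266; k=4: 648+2970+18·18·11=7182; k=5: 1080+0+18·15·11=4050 → min 1266.
Length 5: A₁..A₅: k=1: 0+1926+8·21·15=4446; k=2: 3024+1080+8·18·15=6264; k=3: 1092+540+8·2·15=1872; k=4: 1380+0+8·18·15=3540 → min 1872 | A₂..A₆: k=2: 0+1266+21·18·11=5424; k=3: 756+870+21·2·11=2088; k=4: 1512+2970+21·18·11=8640; k=5: 1926+0+21·15·11=5391 → min 2088.
Length 6: A₁..A₆: k=1: 0+2088+8·21·11=3936; k=2: 3024+1266+8·18·11=5874; k=3: 1092+870+8·2·11=2138; k=4: 1380+2970+8·18·11=5934; k=5: 1872+0+8·15·11=3192 → min 2138.
Optimal order: ((A₁·(A₂·A₃))·((A₄·A₅)·A₆)) with cost 2138.

2138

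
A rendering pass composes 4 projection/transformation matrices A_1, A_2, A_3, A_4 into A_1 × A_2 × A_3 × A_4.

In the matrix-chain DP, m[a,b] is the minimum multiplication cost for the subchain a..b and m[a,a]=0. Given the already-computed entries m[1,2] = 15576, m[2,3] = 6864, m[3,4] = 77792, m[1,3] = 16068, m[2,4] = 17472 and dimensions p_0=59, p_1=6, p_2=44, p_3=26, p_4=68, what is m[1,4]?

m[1,4] = min over k∈[1,3] of m[1,k]+m[k+1,4]+p_{0}·p_k·p_{4}.
k=1: 0 + 17472 + 59·6·68 = 41544; k=2: 15576 + 77792 + 59·44·68 = 269896; k=3: 16068 + 0 + 59·26·68 = 120380.
Minimum: 41544 at k=1.

41544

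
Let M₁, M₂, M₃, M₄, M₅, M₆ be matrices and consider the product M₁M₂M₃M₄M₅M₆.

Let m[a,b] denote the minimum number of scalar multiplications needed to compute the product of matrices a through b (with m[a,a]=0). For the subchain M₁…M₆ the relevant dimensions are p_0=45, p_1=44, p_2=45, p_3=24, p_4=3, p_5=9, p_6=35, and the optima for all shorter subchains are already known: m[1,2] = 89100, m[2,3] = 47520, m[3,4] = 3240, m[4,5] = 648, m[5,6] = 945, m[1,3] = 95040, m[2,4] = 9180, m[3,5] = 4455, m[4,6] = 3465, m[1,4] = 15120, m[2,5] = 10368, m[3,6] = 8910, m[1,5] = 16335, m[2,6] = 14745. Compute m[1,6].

20790

m[1,6] = min over k∈[1,5] of m[1,k]+m[k+1,6]+p_{0}·p_k·p_{6}.
k=1: 0 + 14745 + 45·44·35 = 84045; k=2: 89100 + 8910 + 45·45·35 = 168885; k=3: 95040 + 3465 + 45·24·35 = 136305; k=4: 15120 + 945 + 45·3·35 = 20790; k=5: 16335 + 0 + 45·9·35 = 30510.
Minimum: 20790 at k=4.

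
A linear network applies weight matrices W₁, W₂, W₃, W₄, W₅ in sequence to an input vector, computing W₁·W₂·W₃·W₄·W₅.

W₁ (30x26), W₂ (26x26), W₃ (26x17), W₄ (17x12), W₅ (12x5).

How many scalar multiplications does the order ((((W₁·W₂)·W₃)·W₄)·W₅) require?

(W₁·W₂): 30×26 by 26×26 → 30×26, cost 30·26·26 = 20280
((W₁·W₂)·W₃): 30×26 by 26×17 → 30×17, cost 30·26·17 = 13260; cumulative 33540
(((W₁·W₂)·W₃)·W₄): 30×17 by 17×12 → 30×12, cost 30·17·12 = 6120; cumulative 39660
((((W₁·W₂)·W₃)·W₄)·W₅): 30×12 by 12×5 → 30×5, cost 30·12·5 = 1800; cumulative 41460
Total: 41460 scalar multiplications.

41460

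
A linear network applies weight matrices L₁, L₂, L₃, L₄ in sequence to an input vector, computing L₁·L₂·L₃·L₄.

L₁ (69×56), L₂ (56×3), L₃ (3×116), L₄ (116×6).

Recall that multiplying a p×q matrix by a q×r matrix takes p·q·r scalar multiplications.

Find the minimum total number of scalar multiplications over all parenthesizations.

14922

Adjacent pairs: L₁L₂ = 69·56·3 = 11592; L₂L₃ = 56·3·116 = 19488; L₃L₄ = 3·116·6 = 2088.
Length 3: L₁..L₃: k=1: 0+19488+69·56·116=467712; k=2: 11592+0+69·3·116=35604 → min 35604 | L₂..L₄: k=2: 0+2088+56·3·6=3096; k=3: 19488+0+56·116·6=58464 → min 3096.
Length 4: L₁..L₄: k=1: 0+3096+69·56·6=26280; k=2: 11592+2088+69·3·6=14922; k=3: 35604+0+69·116·6=83628 → min 14922.
Optimal order: ((L₁·L₂)·(L₃·L₄)) with cost 14922.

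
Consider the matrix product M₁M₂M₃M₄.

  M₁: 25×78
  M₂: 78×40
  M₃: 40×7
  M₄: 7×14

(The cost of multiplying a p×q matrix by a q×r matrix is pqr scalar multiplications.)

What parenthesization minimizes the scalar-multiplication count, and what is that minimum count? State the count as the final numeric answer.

37940

Adjacent pairs: M₁M₂ = 25·78·40 = 78000; M₂M₃ = 78·40·7 = 21840; M₃M₄ = 40·7·14 = 3920.
Length 3: M₁..M₃: k=1: 0+21840+25·78·7=35490; k=2: 78000+0+25·40·7=85000 → min 35490 | M₂..M₄: k=2: 0+3920+78·40·14=47600; k=3: 21840+0+78·7·14=29484 → min 29484.
Length 4: M₁..M₄: k=1: 0+29484+25·78·14=56784; k=2: 78000+3920+25·40·14=95920; k=3: 35490+0+25·7·14=37940 → min 37940.
Optimal parenthesization: ((M₁(M₂M₃))M₄) with cost 37940.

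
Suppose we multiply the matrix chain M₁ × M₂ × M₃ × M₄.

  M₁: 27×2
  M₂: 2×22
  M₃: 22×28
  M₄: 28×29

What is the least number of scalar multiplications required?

4422

Adjacent pairs: M₁M₂ = 27·2·22 = 1188; M₂M₃ = 2·22·28 = 1232; M₃M₄ = 22·28·29 = 17864.
Length 3: M₁..M₃: k=1: 0+1232+27·2·28=2744; k=2: 1188+0+27·22·28=17820 → min 2744 | M₂..M₄: k=2: 0+17864+2·22·29=19140; k=3: 1232+0+2·28·29=2856 → min 2856.
Length 4: M₁..M₄: k=1: 0+2856+27·2·29=4422; k=2: 1188+17864+27·22·29=36278; k=3: 2744+0+27·28·29=24668 → min 4422.
Optimal order: (M₁ × ((M₂ × M₃) × M₄)) with cost 4422.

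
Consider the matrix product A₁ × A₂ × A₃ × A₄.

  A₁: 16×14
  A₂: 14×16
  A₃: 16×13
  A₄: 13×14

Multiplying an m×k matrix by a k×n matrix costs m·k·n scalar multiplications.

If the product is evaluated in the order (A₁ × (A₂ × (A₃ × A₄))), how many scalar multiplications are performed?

(A₃ × A₄): 16×13 by 13×14 → 16×14, cost 16·13·14 = 2912
(A₂ × (A₃ × A₄)): 14×16 by 16×14 → 14×14, cost 14·16·14 = 3136; cumulative 6048
(A₁ × (A₂ × (A₃ × A₄))): 16×14 by 14×14 → 16×14, cost 16·14·14 = 3136; cumulative 9184
Total: 9184 scalar multiplications.

9184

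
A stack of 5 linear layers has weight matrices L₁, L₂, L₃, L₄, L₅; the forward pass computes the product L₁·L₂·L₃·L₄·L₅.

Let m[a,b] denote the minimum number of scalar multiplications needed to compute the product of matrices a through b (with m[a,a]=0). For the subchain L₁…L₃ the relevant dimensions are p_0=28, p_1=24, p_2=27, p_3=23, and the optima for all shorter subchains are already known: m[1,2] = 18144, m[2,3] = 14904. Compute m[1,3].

m[1,3] = min over k∈[1,2] of m[1,k]+m[k+1,3]+p_{0}·p_k·p_{3}.
k=1: 0 + 14904 + 28·24·23 = 30360; k=2: 18144 + 0 + 28·27·23 = 35532.
Minimum: 30360 at k=1.

30360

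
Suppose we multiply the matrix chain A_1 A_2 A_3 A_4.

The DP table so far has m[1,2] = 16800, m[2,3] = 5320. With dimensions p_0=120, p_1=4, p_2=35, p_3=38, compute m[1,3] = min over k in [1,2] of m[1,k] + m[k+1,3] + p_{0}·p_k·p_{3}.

23560

m[1,3] = min over k∈[1,2] of m[1,k]+m[k+1,3]+p_{0}·p_k·p_{3}.
k=1: 0 + 5320 + 120·4·38 = 23560; k=2: 16800 + 0 + 120·35·38 = 176400.
Minimum: 23560 at k=1.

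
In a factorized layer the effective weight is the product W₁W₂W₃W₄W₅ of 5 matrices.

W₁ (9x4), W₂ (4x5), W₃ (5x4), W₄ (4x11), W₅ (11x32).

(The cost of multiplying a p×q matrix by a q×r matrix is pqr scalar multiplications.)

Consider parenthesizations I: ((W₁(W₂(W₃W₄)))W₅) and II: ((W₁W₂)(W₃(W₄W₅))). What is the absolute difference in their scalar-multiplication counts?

336

Order I = ((W₁(W₂(W₃W₄)))W₅): (W₃W₄): 5×4 by 4×11 → 5×11, cost 5·4·11 = 220; (W₂(W₃W₄)): 4×5 by 5×11 → 4×11, cost 4·5·11 = 220; cumulative 440; (W₁(W₂(W₃W₄))): 9×4 by 4×11 → 9×11, cost 9·4·11 = 396; cumulative 836; ((W₁(W₂(W₃W₄)))W₅): 9×11 by 11×32 → 9×32, cost 9·11·32 = 3168; cumulative 4004. Total 4004.
Order II = ((W₁W₂)(W₃(W₄W₅))): (W₁W₂): 9×4 by 4×5 → 9×5, cost 9·4·5 = 180; (W₄W₅): 4×11 by 11×32 → 4×32, cost 4·11·32 = 1408; (W₃(W₄W₅)): 5×4 by 4×32 → 5×32, cost 5·4·32 = 640; cumulative 2048; ((W₁W₂)(W₃(W₄W₅))): 9×5 by 5×32 → 9×32, cost 9·5·32 = 1440; cumulative 3668. Total 3668.
Difference: |4004 − 3668| = 336.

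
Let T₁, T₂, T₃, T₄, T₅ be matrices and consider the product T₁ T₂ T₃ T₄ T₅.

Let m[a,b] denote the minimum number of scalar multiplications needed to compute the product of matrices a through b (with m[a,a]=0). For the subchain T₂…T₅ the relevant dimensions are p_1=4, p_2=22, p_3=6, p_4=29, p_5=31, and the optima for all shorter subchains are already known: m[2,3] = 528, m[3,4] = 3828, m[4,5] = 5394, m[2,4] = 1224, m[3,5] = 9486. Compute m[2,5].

m[2,5] = min over k∈[2,4] of m[2,k]+m[k+1,5]+p_{1}·p_k·p_{5}.
k=2: 0 + 9486 + 4·22·31 = 12214; k=3: 528 + 5394 + 4·6·31 = 6666; k=4: 1224 + 0 + 4·29·31 = 4820.
Minimum: 4820 at k=4.

4820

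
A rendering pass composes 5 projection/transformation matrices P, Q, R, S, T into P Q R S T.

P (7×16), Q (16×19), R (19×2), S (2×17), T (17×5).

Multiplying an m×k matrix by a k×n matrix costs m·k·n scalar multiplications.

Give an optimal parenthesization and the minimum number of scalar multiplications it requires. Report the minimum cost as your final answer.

Adjacent pairs: PQ = 7·16·19 = 2128; QR = 16·19·2 = 608; RS = 19·2·17 = 646; ST = 2·17·5 = 170.
Length 3: P..R: k=1: 0+608+7·16·2=832; k=2: 2128+0+7·19·2=2394 → min 832 | Q..S: k=2: 0+646+16·19·17=5814; k=3: 608+0+16·2·17=1152 → min 1152 | R..T: k=3: 0+170+19·2·5=360; k=4: 646+0+19·17·5=2261 → min 360.
Length 4: P..S: k=1: 0+1152+7·16·17=3056; k=2: 2128+646+7·19·17=5035; k=3: 832+0+7·2·17=1070 → min 1070 | Q..T: k=2: 0+360+16·19·5=1880; k=3: 608+170+16·2·5=938; k=4: 1152+0+16·17·5=2512 → min 938.
Length 5: P..T: k=1: 0+938+7·16·5=1498; k=2: 2128+360+7·19·5=3153; k=3: 832+170+7·2·5=1072; k=4: 1070+0+7·17·5=1665 → min 1072.
Optimal parenthesization: ((P (Q R)) (S T)) with cost 1072.

1072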